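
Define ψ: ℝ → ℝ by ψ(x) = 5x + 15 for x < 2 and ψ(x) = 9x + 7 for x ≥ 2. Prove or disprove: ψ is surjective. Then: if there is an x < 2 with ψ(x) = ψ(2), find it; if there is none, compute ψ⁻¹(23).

8/5

Both pieces are strictly increasing (slopes 5 and 9), so each is injective on its own interval.
The left piece maps (−∞, 2) onto (−∞, 25); the right piece maps [2, ∞) onto [25, ∞).
These images together cover ℝ, so ψ is surjective.
Because the two images are disjoint, no x < 2 has ψ(x) = ψ(2), so we compute ψ⁻¹(23): 23 lies in (−∞, 25), so solve 5x + 15 = 23: x = (23 − 15)/5 = 8/5.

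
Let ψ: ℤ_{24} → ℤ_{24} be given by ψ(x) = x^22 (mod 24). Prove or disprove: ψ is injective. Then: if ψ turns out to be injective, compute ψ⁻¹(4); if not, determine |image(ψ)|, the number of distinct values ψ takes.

ψ(2): Repeated squaring mod 24: 2^1 ≡ 2, 2^2 ≡ 2² = 4, 2^4 ≡ 4² = 16, 2^8 ≡ 16² = 256 ≡ 16, 2^16 ≡ 16² = 256 ≡ 16. Since 22 = 16 + 4 + 2, 2^22 ≡ 16·16·4: 16·16 = 256 ≡ 16, then 16·4 = 64 ≡ 16. So 2^22 ≡ 16 (mod 24).
ψ(4): Repeated squaring mod 24: 4^1 ≡ 4, 4^2 ≡ 4² = 16, 4^4 ≡ 16² = 256 ≡ 16, 4^8 ≡ 16² = 256 ≡ 16, 4^16 ≡ 16² = 256 ≡ 16. Since 22 = 16 + 4 + 2, 4^22 ≡ 16·16·16: 16·16 = 256 ≡ 16, then 16·16 = 256 ≡ 16. So 4^22 ≡ 16 (mod 24).
So ψ(2) = ψ(4) = 16 while 2 ≠ 4, therefore ψ is not injective.
Since ψ is not injective, we determine |image(ψ)|. Computing x^22 mod 24 for each x (by repeated squaring, reducing mod 24 at every step), the values ψ(0), ψ(1), …, ψ(23) are: 0, 1, 16, 9, 16, 1, 0, 1, 16, 9, 16, 1, 0, 1, 16, 9, 16, 1, 0, 1, 16, 9, 16, 1.
The distinct values are {0, 1, 9, 16}; there are 4 of them.

4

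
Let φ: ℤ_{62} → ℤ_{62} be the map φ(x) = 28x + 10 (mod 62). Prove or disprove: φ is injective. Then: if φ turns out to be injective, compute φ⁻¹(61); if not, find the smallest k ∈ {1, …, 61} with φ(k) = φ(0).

31

We have gcd(28, 62) = 2 > 1. Taking s = 0 and t = 31: φ(0) = 10 and φ(31) = 28·31 + 10 = 878 ≡ 10 (mod 62).
So φ(0) = φ(31) while 0 ≠ 31, hence φ is not injective.
Since φ is not injective, we find the least positive k with φ(k) = φ(0): this means 28k ≡ 0 (mod 62), i.e. 62 ∣ 28k. Since gcd(28, 62) = 2, dividing through by 2 this holds exactly when 31 ∣ 14k, and as gcd(14, 31) = 1, exactly when 31 ∣ k.
The smallest positive such k is 31.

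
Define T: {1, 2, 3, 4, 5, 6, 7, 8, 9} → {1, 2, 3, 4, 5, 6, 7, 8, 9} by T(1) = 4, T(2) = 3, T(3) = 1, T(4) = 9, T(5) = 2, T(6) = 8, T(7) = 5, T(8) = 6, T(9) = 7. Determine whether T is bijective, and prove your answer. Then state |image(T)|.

The values 4, 3, 1, 9, 2, 8, 5, 6, 7 are a permutation of {1, 2, 3, 4, 5, 6, 7, 8, 9}: each element appears exactly once.
So T is injective and surjective, hence bijective.
The image of T is {1, 2, 3, 4, 5, 6, 7, 8, 9}, which has 9 elements.

9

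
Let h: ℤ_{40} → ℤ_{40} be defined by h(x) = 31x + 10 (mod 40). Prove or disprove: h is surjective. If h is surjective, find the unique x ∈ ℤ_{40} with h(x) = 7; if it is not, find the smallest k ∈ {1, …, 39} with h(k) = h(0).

By definition, h is surjective if every y in the codomain equals h(x) for some x in the domain.
Since gcd(31, 40) = 1, 31 is invertible modulo 40. Euclid's algorithm: 40 = 1·31 + 9, 31 = 3·9 + 4, 9 = 2·4 + 1; back-substituting gives 1 = 31·31 − 24·40, so 31⁻¹ ≡ 31 (mod 40).
For any y ∈ ℤ_{40}, x = 31(y − 10) mod 40 satisfies h(x) = 31·31(y − 10) + 10 ≡ y (since 31·31 ≡ 1 mod 40). So every y has a preimage.
Thus h is surjective.
Since h is surjective, we compute h⁻¹(7): solve 31x + 10 ≡ 7 (mod 40), i.e. 31x ≡ 37 (mod 40).
Multiplying by 31⁻¹ = 31 gives x ≡ 31·37 = 1147 = 28·40 + 27 ≡ 27 (mod 40).
Check: h(27) = 31·27 + 10 = 847 = 21·40 + 7 ≡ 7 (mod 40).

27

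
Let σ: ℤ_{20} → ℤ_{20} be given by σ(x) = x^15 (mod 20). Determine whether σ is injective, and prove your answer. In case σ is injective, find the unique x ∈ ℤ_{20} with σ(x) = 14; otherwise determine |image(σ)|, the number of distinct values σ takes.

σ(0) = 0^15 = 0.
σ(10): Repeated squaring mod 20: 10^1 ≡ 10, 10^2 ≡ 10² = 100 ≡ 0, 10^4 ≡ 0² = 0, 10^8 ≡ 0² = 0. Since 15 = 8 + 4 + 2 + 1, 10^15 ≡ 0·0·0·10: 0·0 = 0, then 0·0 = 0, then 0·10 = 0. So 10^15 ≡ 0 (mod 20).
So σ(0) = σ(10) = 0 while 0 ≠ 10, hence σ is not injective.
Since σ is not injective, we determine |image(σ)|. Computing x^15 mod 20 for each x (by repeated squaring, reducing mod 20 at every step), the values σ(0), σ(1), …, σ(19) are: 0, 1, 8, 7, 4, 5, 16, 3, 12, 9, 0, 11, 8, 17, 4, 15, 16, 13, 12, 19.
The distinct values are {0, 1, 3, 4, 5, 7, 8, 9, 11, 12, 13, 15, 16, 17, 19}; there are 15 of them.

15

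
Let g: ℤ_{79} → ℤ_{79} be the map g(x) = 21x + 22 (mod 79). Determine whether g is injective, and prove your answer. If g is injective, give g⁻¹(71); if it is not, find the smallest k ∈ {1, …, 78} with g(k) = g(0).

Suppose g(u) = g(v) in ℤ_{79}. Then 21u + 22 ≡ 21v + 22 (mod 79), so 21(u − v) ≡ 0 (mod 79).
Since gcd(21, 79) = 1, 21 is invertible modulo 79, so u − v ≡ 0 (mod 79), i.e. u = v.
Thus g is injective.
We now compute 21⁻¹ mod 79 explicitly. Euclid's algorithm: 79 = 3·21 + 16, 21 = 1·16 + 5, 16 = 3·5 + 1; back-substituting gives 1 = 64·21 − 17·79, so 21⁻¹ ≡ 64 (mod 79).
Since g is injective, we compute g⁻¹(71): solve 21x + 22 ≡ 71 (mod 79), i.e. 21x ≡ 49 (mod 79).
Multiplying by 21⁻¹ = 64 gives x ≡ 64·49 = 3136 = 39·79 + 55 ≡ 55 (mod 79).
Check: g(55) = 21·55 + 22 = 1177 = 14·79 + 71 ≡ 71 (mod 79).

55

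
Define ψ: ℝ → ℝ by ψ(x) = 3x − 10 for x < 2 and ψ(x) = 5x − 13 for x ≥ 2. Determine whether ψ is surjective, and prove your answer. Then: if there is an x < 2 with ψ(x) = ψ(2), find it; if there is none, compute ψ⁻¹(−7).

Both pieces are strictly increasing (slopes 3 and 5), so each is injective on its own interval.
The left piece maps (−∞, 2) onto (−∞, −4); the right piece maps [2, ∞) onto [−3, ∞).
The union (−∞, −4) ∪ [−3, ∞) omits the interval between −4 and −3; in particular −4 has no preimage. So ψ is not surjective.
Because the two images are disjoint, no x < 2 has ψ(x) = ψ(2), so we compute ψ⁻¹(−7): −7 lies in (−∞, −4), so solve 3x − 10 = −7: x = (−7 + 10)/3 = 1.

1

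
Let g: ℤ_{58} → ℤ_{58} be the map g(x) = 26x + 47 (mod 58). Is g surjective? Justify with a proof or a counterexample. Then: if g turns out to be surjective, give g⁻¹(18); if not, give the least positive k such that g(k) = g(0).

29

Recall that surjectivity means every element of the codomain has a preimage under g.
Since gcd(26, 58) = 2, we have 26x ≡ 0 (mod 2) for all x, so g(x) ≡ 1 (mod 2).
But 0 ≢ 1 (mod 2), so 0 ∈ ℤ_{58} has no preimage. Therefore g is not surjective.
Since g is not surjective, we find the least positive k with g(k) = g(0): this means 26k ≡ 0 (mod 58), i.e. 58 ∣ 26k. Since gcd(26, 58) = 2, dividing through by 2 this holds exactly when 29 ∣ 13k, and as gcd(13, 29) = 1, exactly when 29 ∣ k.
The smallest positive such k is 29.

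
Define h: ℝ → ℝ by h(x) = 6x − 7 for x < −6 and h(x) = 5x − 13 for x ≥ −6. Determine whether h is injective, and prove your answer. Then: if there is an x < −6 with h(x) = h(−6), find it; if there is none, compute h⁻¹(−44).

-37/6

Both pieces are strictly increasing (slopes 6 and 5), so each is injective on its own interval.
The left piece maps (−∞, −6) onto (−∞, −43); the right piece maps [−6, ∞) onto [−43, ∞).
These images are disjoint, so no value is attained by both pieces. Therefore h is injective.
Because the two images are disjoint, no x < −6 has h(x) = h(−6), so we compute h⁻¹(−44): −44 lies in (−∞, −43), so solve 6x − 7 = −44: x = (−44 + 7)/6 = −37/6.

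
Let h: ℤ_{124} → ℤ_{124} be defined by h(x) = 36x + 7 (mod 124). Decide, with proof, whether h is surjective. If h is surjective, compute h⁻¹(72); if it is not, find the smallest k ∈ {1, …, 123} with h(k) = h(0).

Since gcd(36, 124) = 4, we have 36x ≡ 0 (mod 4) for all x, so h(x) ≡ 3 (mod 4).
But 0 ≢ 3 (mod 4), so 0 ∈ ℤ_{124} has no preimage. Thus h is not surjective.
Since h is not surjective, we find the least positive k with h(k) = h(0): this means 36k ≡ 0 (mod 124), i.e. 124 ∣ 36k. Since gcd(36, 124) = 4, dividing through by 4 this holds exactly when 31 ∣ 9k, and as gcd(9, 31) = 1, exactly when 31 ∣ k.
The smallest positive such k is 31.

31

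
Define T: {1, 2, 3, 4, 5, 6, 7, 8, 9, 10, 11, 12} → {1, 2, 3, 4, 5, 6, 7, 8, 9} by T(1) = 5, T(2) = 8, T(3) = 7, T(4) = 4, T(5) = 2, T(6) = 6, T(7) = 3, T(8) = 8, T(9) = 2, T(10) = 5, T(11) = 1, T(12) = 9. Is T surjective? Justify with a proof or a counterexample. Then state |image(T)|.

9

Every element of the codomain has a preimage: 1 = T(11), 2 = T(5), 3 = T(7), 4 = T(4), 5 = T(1), 6 = T(6), 7 = T(3), 8 = T(2), 9 = T(12).
Hence T is surjective.
The image of T is {1, 2, 3, 4, 5, 6, 7, 8, 9}, which has 9 elements.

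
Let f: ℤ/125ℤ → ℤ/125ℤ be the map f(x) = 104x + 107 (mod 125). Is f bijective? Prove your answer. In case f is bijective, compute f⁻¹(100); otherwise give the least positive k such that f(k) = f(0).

42

If f(a) = f(b), then 104a ≡ 104b (mod 125). Because gcd(104, 125) = 1, we may cancel 104 to get a ≡ b (mod 125).
We now compute 104⁻¹ mod 125 explicitly. Euclid's algorithm: 125 = 1·104 + 21, 104 = 4·21 + 20, 21 = 1·20 + 1; back-substituting gives 1 = 119·104 − 99·125, so 104⁻¹ ≡ 119 (mod 125).
Then y ↦ 119(y − 107) is a two-sided inverse to f, so every y ∈ ℤ/125ℤ has a preimage.
So f is bijective.
Since f is bijective, we compute f⁻¹(100): solve 104x + 107 ≡ 100 (mod 125), i.e. 104x ≡ 118 (mod 125).
Multiplying by 104⁻¹ = 119 gives x ≡ 119·118 = 14042 = 112·125 + 42 ≡ 42 (mod 125).
Check: f(42) = 104·42 + 107 = 4475 = 35·125 + 100 ≡ 100 (mod 125).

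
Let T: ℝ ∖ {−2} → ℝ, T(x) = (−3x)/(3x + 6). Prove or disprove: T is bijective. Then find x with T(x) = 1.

If T(x) = −1, cross-multiplying gives 3(−3x) = −3(3x + 6), which simplifies to 0 = −18 — false.  So −1 has no preimage and T is not surjective.
Hence T is not bijective.
Solving T(x) = 1: cross-multiplying gives −3x = 1(3x + 6), which rearranges to −6x = 6, so x = −1.

-1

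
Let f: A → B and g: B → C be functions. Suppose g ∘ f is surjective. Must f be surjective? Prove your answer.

No. Take A = {0, 1}, B = {0, 1, 2}, C = {0}, f(a) = 0 for every a ∈ A, and g(b) = 0 for every b ∈ B.
Then g ∘ f is surjective onto {0}, but 2 ∈ B has no preimage under f, so f is not surjective.

not surjective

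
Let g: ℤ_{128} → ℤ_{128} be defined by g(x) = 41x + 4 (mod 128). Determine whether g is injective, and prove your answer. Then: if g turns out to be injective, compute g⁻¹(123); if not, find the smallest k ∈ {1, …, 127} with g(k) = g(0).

If g(u) = g(v), then 41u ≡ 41v (mod 128). Because gcd(41, 128) = 1, we may cancel 41 to get u ≡ v (mod 128).
Thus g is injective.
We now compute 41⁻¹ mod 128 explicitly. Euclid's algorithm: 128 = 3·41 + 5, 41 = 8·5 + 1; back-substituting gives 1 = 25·41 − 8·128, so 41⁻¹ ≡ 25 (mod 128).
Since g is injective, we compute g⁻¹(123): solve 41x + 4 ≡ 123 (mod 128), i.e. 41x ≡ 119 (mod 128).
Multiplying by 41⁻¹ = 25 gives x ≡ 25·119 = 2975 = 23·128 + 31 ≡ 31 (mod 128).
Check: g(31) = 41·31 + 4 = 1275 = 9·128 + 123 ≡ 123 (mod 128).

31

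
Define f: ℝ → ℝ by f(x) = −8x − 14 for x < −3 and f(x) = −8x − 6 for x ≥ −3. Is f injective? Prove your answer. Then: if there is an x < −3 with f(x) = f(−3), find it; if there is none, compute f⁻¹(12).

-4

Both pieces are strictly decreasing (slopes −8 and −8), so each is injective on its own interval.
The left piece maps (−∞, −3) onto (10, ∞); the right piece maps [−3, ∞) onto (−∞, 18].
These images overlap. In particular f(−3) = 18 (right piece), and solving −8x − 14 = 18 on the left piece gives x = −4 < −3.
So f(−4) = f(−3) with −4 ≠ −3, and f is not injective. This x = −4 is the requested value below −3.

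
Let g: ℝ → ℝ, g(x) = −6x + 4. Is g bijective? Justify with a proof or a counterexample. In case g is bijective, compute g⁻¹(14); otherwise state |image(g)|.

-5/3

Suppose g(a) = g(b). Then −6a + 4 = −6b + 4, hence −6a = −6b, therefore a = b.
For any y ∈ ℝ, x = (y − 4)/(−6) satisfies g(x) = y.
So g is bijective.
Since g is bijective, we compute g⁻¹(14) = (14 − 4)/(−6) = −5/3.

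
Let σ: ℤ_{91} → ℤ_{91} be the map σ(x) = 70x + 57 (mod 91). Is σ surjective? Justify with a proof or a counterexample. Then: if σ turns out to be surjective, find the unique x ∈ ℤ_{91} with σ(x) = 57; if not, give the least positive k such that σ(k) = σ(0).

13

Since gcd(70, 91) = 7, we have 70x ≡ 0 (mod 7) for all x, so σ(x) ≡ 1 (mod 7).
But 0 ≢ 1 (mod 7), so 0 ∈ ℤ_{91} has no preimage. So σ is not surjective.
Since σ is not surjective, we find the least positive k with σ(k) = σ(0): this means 70k ≡ 0 (mod 91), i.e. 91 ∣ 70k. Since gcd(70, 91) = 7, dividing through by 7 this holds exactly when 13 ∣ 10k, and as gcd(10, 13) = 1, exactly when 13 ∣ k.
The smallest positive such k is 13.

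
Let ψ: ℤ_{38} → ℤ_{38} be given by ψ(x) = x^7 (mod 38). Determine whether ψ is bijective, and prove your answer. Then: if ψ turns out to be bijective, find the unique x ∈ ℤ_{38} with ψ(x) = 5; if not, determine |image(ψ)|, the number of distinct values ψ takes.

17

Computing x^7 mod 38 for each x (by repeated squaring, reducing mod 38 at every step), the values ψ(0), ψ(1), …, ψ(37) are: 0, 1, 14, 21, 6, 35, 28, 7, 8, 23, 34, 11, 12, 29, 22, 13, 36, 5, 18, 19, 20, 33, 2, 25, 16, 9, 26, 27, 4, 15, 30, 31, 10, 3, 32, 17, 24, 37.
Every element of ℤ_{38} appears exactly once in this list, so ψ is a bijection, and in particular bijective.
Since ψ is bijective, we read off the preimage of 5 from the same table: ψ(17) = 5, so ψ⁻¹(5) = 17.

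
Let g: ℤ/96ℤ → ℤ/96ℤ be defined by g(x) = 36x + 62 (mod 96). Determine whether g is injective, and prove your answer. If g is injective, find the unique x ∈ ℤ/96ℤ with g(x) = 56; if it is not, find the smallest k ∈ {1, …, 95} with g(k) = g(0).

By definition, g is injective when g(a) = g(b) forces a = b.
We have gcd(36, 96) = 12 > 1. Taking a = 0 and b = 8: g(0) = 62 and g(8) = 36·8 + 62 = 350 ≡ 62 (mod 96).
So g(0) = g(8) while 0 ≠ 8, hence g is not injective.
Since g is not injective, we find the least positive k with g(k) = g(0): this means 36k ≡ 0 (mod 96), i.e. 96 ∣ 36k. Since gcd(36, 96) = 12, dividing through by 12 this holds exactly when 8 ∣ 3k, and as gcd(3, 8) = 1, exactly when 8 ∣ k.
The smallest positive such k is 8.

8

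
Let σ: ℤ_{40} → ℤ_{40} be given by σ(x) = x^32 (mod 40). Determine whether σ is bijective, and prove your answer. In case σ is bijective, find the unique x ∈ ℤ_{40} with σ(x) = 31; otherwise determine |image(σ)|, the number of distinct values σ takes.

σ(1) = 1^32 = 1.
σ(3): Repeated squaring mod 40: 3^1 ≡ 3, 3^2 ≡ 3² = 9, 3^4 ≡ 9² = 81 ≡ 1, 3^8 ≡ 1² = 1, 3^16 ≡ 1² = 1, 3^32 ≡ 1² = 1. So 3^32 ≡ 1 (mod 40).
So σ(1) = σ(3) = 1 while 1 ≠ 3, so σ is not injective, hence not bijective.
Since σ is not bijective, we determine |image(σ)|. Computing x^32 mod 40 for each x (by repeated squaring, reducing mod 40 at every step), the values σ(0), σ(1), …, σ(39) are: 0, 1, 16, 1, 16, 25, 16, 1, 16, 1, 0, 1, 16, 1, 16, 25, 16, 1, 16, 1, 0, 1, 16, 1, 16, 25, 16, 1, 16, 1, 0, 1, 16, 1, 16, 25, 16, 1, 16, 1.
The distinct values are {0, 1, 16, 25}; there are 4 of them.

4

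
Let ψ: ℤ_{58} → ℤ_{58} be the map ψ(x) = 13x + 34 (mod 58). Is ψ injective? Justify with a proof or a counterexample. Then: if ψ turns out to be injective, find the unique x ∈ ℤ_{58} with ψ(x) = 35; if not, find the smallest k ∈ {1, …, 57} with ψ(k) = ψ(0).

Suppose ψ(u) = ψ(v) in ℤ_{58}. Then 13u + 34 ≡ 13v + 34 (mod 58), therefore 13(u − v) ≡ 0 (mod 58).
Since gcd(13, 58) = 1, 13 is invertible modulo 58, thus u − v ≡ 0 (mod 58), i.e. u = v.
Hence ψ is injective.
We now compute 13⁻¹ mod 58 explicitly. Euclid's algorithm: 58 = 4·13 + 6, 13 = 2·6 + 1; back-substituting gives 1 = 9·13 − 2·58, so 13⁻¹ ≡ 9 (mod 58).
Since ψ is injective, we find ψ⁻¹(35): we need 13x ≡ 35 − 34 ≡ 1 (mod 58). Using 13⁻¹ = 9: x ≡ 9·1 = 9, so x = 9.
Check: ψ(9) = 13·9 + 34 = 151 = 2·58 + 35 ≡ 35 (mod 58).

9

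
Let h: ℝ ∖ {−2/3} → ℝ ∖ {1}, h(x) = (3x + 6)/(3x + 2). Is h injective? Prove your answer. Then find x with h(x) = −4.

Suppose h(a) = h(b). Cross-multiplying: (3a + 6)(3b + 2) = (3b + 6)(3a + 2).
Expanding both sides and cancelling the symmetric terms leaves −12·(a − b) = 0. Since −12 ≠ 0, a = b. Thus h is injective.
Solving h(x) = −4: cross-multiplying gives 3x + 6 = −4(3x + 2), which rearranges to 15x = −14, so x = −14/15.

-14/15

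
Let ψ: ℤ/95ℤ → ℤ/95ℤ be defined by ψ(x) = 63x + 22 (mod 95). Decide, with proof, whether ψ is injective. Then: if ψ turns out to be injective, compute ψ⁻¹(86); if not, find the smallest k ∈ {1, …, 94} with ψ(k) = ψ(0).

93

By definition, injectivity means: for all u, v in the domain, ψ(u) = ψ(v) implies u = v.
If ψ(u) = ψ(v), then 63u ≡ 63v (mod 95). Because gcd(63, 95) = 1, we may cancel 63 to get u ≡ v (mod 95).
So ψ is injective.
We now compute 63⁻¹ mod 95 explicitly. Euclid's algorithm: 95 = 1·63 + 32, 63 = 1·32 + 31, 32 = 1·31 + 1; back-substituting gives 1 = 92·63 − 61·95, so 63⁻¹ ≡ 92 (mod 95).
Since ψ is injective, we compute ψ⁻¹(86): solve 63x + 22 ≡ 86 (mod 95), i.e. 63x ≡ 64 (mod 95).
Multiplying by 63⁻¹ = 92 gives x ≡ 92·64 = 5888 = 61·95 + 93 ≡ 93 (mod 95).
Check: ψ(93) = 63·93 + 22 = 5881 = 61·95 + 86 ≡ 86 (mod 95).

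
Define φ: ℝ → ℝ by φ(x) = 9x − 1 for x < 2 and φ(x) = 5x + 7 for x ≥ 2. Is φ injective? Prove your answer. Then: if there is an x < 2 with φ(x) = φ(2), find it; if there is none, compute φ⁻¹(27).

Both pieces are strictly increasing (slopes 9 and 5), so each is injective on its own interval.
The left piece maps (−∞, 2) onto (−∞, 17); the right piece maps [2, ∞) onto [17, ∞).
These images are disjoint, so no value is attained by both pieces. Thus φ is injective.
Because the two images are disjoint, no x < 2 has φ(x) = φ(2), so we compute φ⁻¹(27): 27 lies in [17, ∞), so solve 5x + 7 = 27: x = (27 − 7)/5 = 4.

4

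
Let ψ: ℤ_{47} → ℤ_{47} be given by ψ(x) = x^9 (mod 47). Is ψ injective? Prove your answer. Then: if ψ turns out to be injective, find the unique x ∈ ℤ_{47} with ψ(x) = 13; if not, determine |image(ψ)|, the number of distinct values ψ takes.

20

Since 47 is prime, the nonzero elements of ℤ_{47} form a cyclic group of order 46.
As gcd(9, 46) = 1, raising to the 9th power is a bijection on this group: if u^9 ≡ v^9 then (uv^{−1})^9 = 1, and the only element of order dividing gcd(9, 46) = 1 is 1, so u = v.
With ψ(0) = 0 this makes ψ injective on all of ℤ_{47}, hence bijective (finite equal-size domain and codomain). In particular ψ is injective.
Since ψ is injective, we find the preimage of 13. The inverse of x ↦ x^9 on (ℤ_{47})^× is x ↦ x^41, because 9·41 = 369 = 8·46 + 1 ≡ 1 (mod 46) and x^{46} = 1 for x ≠ 0 (Fermat). So ψ⁻¹(13) = 13^41 mod 47.
Repeated squaring mod 47: 13^1 ≡ 13, 13^2 ≡ 13² = 169 ≡ 28, 13^4 ≡ 28² = 784 ≡ 32, 13^8 ≡ 32² = 1024 ≡ 37, 13^16 ≡ 37² = 1369 ≡ 6, 13^32 ≡ 6² = 36. Since 41 = 32 + 8 + 1, 13^41 ≡ 36·37·13: 36·37 = 1332 ≡ 16, then 16·13 = 208 ≡ 20. So 13^41 ≡ 20 (mod 47).
Hence ψ⁻¹(13) = 20.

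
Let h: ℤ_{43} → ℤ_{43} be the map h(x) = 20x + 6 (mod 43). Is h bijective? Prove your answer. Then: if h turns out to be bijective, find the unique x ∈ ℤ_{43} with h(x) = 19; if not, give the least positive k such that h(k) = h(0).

By definition, h is injective when h(u) = h(v) forces u = v.
If h(u) = h(v), then 20u ≡ 20v (mod 43). Because gcd(20, 43) = 1, we may cancel 20 to get u ≡ v (mod 43).
We now compute 20⁻¹ mod 43 explicitly. Euclid's algorithm: 43 = 2·20 + 3, 20 = 6·3 + 2, 3 = 1·2 + 1; back-substituting gives 1 = 28·20 − 13·43, so 20⁻¹ ≡ 28 (mod 43).
For any y ∈ ℤ_{43}, x = 28(y − 6) mod 43 satisfies h(x) = 20·28(y − 6) + 6 ≡ y (since 20·28 ≡ 1 mod 43). So every y has a preimage.
Hence h is bijective.
Since h is bijective, we find h⁻¹(19): we need 20x ≡ 19 − 6 ≡ 13 (mod 43). Using 20⁻¹ = 28: x ≡ 28·13 = 364 = 8·43 + 20, so x = 20.
Check: h(20) = 20·20 + 6 = 406 = 9·43 + 19 ≡ 19 (mod 43).

20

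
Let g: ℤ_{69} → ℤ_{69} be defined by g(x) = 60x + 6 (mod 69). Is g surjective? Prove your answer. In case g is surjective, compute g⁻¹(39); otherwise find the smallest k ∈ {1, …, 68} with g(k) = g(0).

23

Since gcd(60, 69) = 3, we have 60x ≡ 0 (mod 3) for all x, so g(x) ≡ 0 (mod 3).
But 1 ≢ 0 (mod 3), so 1 ∈ ℤ_{69} has no preimage. Therefore g is not surjective.
Since g is not surjective, we find the least positive k with g(k) = g(0): this means 60k ≡ 0 (mod 69), i.e. 69 ∣ 60k. Since gcd(60, 69) = 3, dividing through by 3 this holds exactly when 23 ∣ 20k, and as gcd(20, 23) = 1, exactly when 23 ∣ k.
The smallest positive such k is 23.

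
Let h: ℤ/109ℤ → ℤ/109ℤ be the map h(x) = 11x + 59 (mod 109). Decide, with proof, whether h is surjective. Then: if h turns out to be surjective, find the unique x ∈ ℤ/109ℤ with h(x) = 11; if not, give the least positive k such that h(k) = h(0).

Since gcd(11, 109) = 1, 11 is invertible modulo 109. Euclid's algorithm: 109 = 9·11 + 10, 11 = 1·10 + 1; back-substituting gives 1 = 10·11 − 1·109, so 11⁻¹ ≡ 10 (mod 109).
For any y ∈ ℤ/109ℤ, x = 10(y − 59) mod 109 satisfies h(x) = 11·10(y − 59) + 59 ≡ y (since 11·10 ≡ 1 mod 109). So every y has a preimage.
Therefore h is surjective.
Since h is surjective, we find h⁻¹(11): we need 11x ≡ 11 − 59 ≡ 61 (mod 109). Using 11⁻¹ = 10: x ≡ 10·61 = 610 = 5·109 + 65, so x = 65.
Check: h(65) = 11·65 + 59 = 774 = 7·109 + 11 ≡ 11 (mod 109).

65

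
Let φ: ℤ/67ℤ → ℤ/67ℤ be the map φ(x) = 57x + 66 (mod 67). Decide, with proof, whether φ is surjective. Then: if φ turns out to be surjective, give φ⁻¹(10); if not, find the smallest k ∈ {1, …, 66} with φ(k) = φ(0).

Recall that surjectivity means every element of the codomain has a preimage under φ.
Since gcd(57, 67) = 1, 57 is invertible modulo 67. Euclid's algorithm: 67 = 1·57 + 10, 57 = 5·10 + 7, 10 = 1·7 + 3, 7 = 2·3 + 1; back-substituting gives 1 = 20·57 − 17·67, so 57⁻¹ ≡ 20 (mod 67).
For any y ∈ ℤ/67ℤ, x = 20(y − 66) mod 67 satisfies φ(x) = 57·20(y − 66) + 66 ≡ y (since 57·20 ≡ 1 mod 67). So every y has a preimage.
So φ is surjective.
Since φ is surjective, we compute φ⁻¹(10): solve 57x + 66 ≡ 10 (mod 67), i.e. 57x ≡ 11 (mod 67).
Multiplying by 57⁻¹ = 20 gives x ≡ 20·11 = 220 = 3·67 + 19 ≡ 19 (mod 67).
Check: φ(19) = 57·19 + 66 = 1149 = 17·67 + 10 ≡ 10 (mod 67).

19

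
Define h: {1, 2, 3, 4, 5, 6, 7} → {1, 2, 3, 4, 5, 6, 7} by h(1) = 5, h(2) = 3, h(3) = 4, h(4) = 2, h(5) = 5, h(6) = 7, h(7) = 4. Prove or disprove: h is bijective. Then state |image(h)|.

5

h(1) = 5 = h(5) with 1 ≠ 5, so h is not injective, hence not bijective.
The image of h is {2, 3, 4, 5, 7}, which has 5 elements.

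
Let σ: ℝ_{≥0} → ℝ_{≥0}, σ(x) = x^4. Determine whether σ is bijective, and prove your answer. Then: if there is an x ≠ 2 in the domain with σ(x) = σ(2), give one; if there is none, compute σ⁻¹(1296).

6

On ℝ_{≥0}, x ↦ x^4 is strictly increasing (injective) and for any y ∈ ℝ_{≥0} the 4th root y^{1/4} lies in ℝ_{≥0} (surjective). So σ is bijective.
Since x ↦ x^4 is strictly increasing on ℝ_{≥0}, it is injective there, so no x ≠ 2 in the domain has σ(x) = σ(2). We therefore compute σ⁻¹(1296) = 1296^{1/4} = 6 (indeed 6^4 = 1296).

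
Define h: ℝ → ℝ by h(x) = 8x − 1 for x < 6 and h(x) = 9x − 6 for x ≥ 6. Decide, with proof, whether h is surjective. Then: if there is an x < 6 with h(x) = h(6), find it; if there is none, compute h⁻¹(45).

23/4

Both pieces are strictly increasing (slopes 8 and 9), so each is injective on its own interval.
The left piece maps (−∞, 6) onto (−∞, 47); the right piece maps [6, ∞) onto [48, ∞).
The union (−∞, 47) ∪ [48, ∞) omits the interval between 47 and 48; in particular 47 has no preimage. So h is not surjective.
Because the two images are disjoint, no x < 6 has h(x) = h(6), so we compute h⁻¹(45): 45 lies in (−∞, 47), so solve 8x − 1 = 45: x = (45 + 1)/8 = 23/4.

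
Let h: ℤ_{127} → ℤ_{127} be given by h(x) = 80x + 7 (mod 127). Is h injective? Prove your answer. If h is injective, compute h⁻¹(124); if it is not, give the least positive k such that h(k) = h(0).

Suppose h(s) = h(t) in ℤ_{127}. Then 80s + 7 ≡ 80t + 7 (mod 127), thus 80(s − t) ≡ 0 (mod 127).
Since gcd(80, 127) = 1, 80 is invertible modulo 127, therefore s − t ≡ 0 (mod 127), i.e. s = t.
Thus h is injective.
We now compute 80⁻¹ mod 127 explicitly. Euclid's algorithm: 127 = 1·80 + 47, 80 = 1·47 + 33, 47 = 1·33 + 14, 33 = 2·14 + 5, 14 = 2·5 + 4, 5 = 1·4 + 1; back-substituting gives 1 = 27·80 − 17·127, so 80⁻¹ ≡ 27 (mod 127).
Since h is injective, we find h⁻¹(124): we need 80x ≡ 124 − 7 ≡ 117 (mod 127). Using 80⁻¹ = 27: x ≡ 27·117 = 3159 = 24·127 + 111, so x = 111.
Check: h(111) = 80·111 + 7 = 8887 = 69·127 + 124 ≡ 124 (mod 127).

111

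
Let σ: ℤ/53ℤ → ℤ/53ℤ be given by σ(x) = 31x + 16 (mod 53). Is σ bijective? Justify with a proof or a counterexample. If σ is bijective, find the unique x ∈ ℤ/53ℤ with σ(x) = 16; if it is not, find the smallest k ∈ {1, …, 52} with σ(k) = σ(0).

If σ(a) = σ(b), then 31a ≡ 31b (mod 53). Because gcd(31, 53) = 1, we may cancel 31 to get a ≡ b (mod 53).
We now compute 31⁻¹ mod 53 explicitly. Euclid's algorithm: 53 = 1·31 + 22, 31 = 1·22 + 9, 22 = 2·9 + 4, 9 = 2·4 + 1; back-substituting gives 1 = 12·31 − 7·53, so 31⁻¹ ≡ 12 (mod 53).
For any y ∈ ℤ/53ℤ, x = 12(y − 16) mod 53 satisfies σ(x) = 31·12(y − 16) + 16 ≡ y (since 31·12 ≡ 1 mod 53). So every y has a preimage.
Thus σ is bijective.
Since σ is bijective, we compute σ⁻¹(16): solve 31x + 16 ≡ 16 (mod 53), i.e. 31x ≡ 0 (mod 53).
Multiplying by 31⁻¹ = 12 gives x ≡ 12·0 = 0 ≡ 0 (mod 53).
Check: σ(0) = 31·0 + 16 = 16 ≡ 16 (mod 53).

0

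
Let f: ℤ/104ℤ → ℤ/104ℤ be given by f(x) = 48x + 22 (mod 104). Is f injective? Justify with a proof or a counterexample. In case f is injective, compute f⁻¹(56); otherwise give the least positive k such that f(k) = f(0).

Recall that f is injective if f(s) = f(t) implies s = t.
We have gcd(48, 104) = 8 > 1. Taking s = 0 and t = 13: f(0) = 22 and f(13) = 48·13 + 22 = 646 ≡ 22 (mod 104).
So f(0) = f(13) while 0 ≠ 13, so f is not injective.
Since f is not injective, we find the least positive k with f(k) = f(0): this means 48k ≡ 0 (mod 104), i.e. 104 ∣ 48k. Since gcd(48, 104) = 8, dividing through by 8 this holds exactly when 13 ∣ 6k, and as gcd(6, 13) = 1, exactly when 13 ∣ k.
The smallest positive such k is 13.

13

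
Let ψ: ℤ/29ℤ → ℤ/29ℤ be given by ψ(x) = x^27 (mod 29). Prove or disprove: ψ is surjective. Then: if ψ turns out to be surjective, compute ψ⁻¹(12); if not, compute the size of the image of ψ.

Since 29 is prime, the nonzero elements of ℤ/29ℤ form a cyclic group of order 28.
As gcd(27, 28) = 1, raising to the 27th power is a bijection on this group: if s^27 ≡ t^27 then (st^{−1})^27 = 1, and the only element of order dividing gcd(27, 28) = 1 is 1, so s = t.
With ψ(0) = 0 this makes ψ injective on all of ℤ/29ℤ, hence bijective (finite equal-size domain and codomain). In particular ψ is surjective.
Since ψ is surjective, we find the preimage of 12. The inverse of x ↦ x^27 on (ℤ/29ℤ)^× is x ↦ x^27, because 27·27 = 729 = 26·28 + 1 ≡ 1 (mod 28) and x^{28} = 1 for x ≠ 0 (Fermat). So ψ⁻¹(12) = 12^27 mod 29.
Repeated squaring mod 29: 12^1 ≡ 12, 12^2 ≡ 12² = 144 ≡ 28, 12^4 ≡ 28² = 784 ≡ 1, 12^8 ≡ 1² = 1, 12^16 ≡ 1² = 1. Since 27 = 16 + 8 + 2 + 1, 12^27 ≡ 1·1·28·12: 1·1 = 1, then 1·28 = 28, then 28·12 = 336 ≡ 17. So 12^27 ≡ 17 (mod 29).
Hence ψ⁻¹(12) = 17.

17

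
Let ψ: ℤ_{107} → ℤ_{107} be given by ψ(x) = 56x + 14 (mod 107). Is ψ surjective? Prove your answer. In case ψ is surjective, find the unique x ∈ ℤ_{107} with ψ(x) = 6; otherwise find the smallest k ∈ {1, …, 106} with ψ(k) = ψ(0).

61

Since gcd(56, 107) = 1, 56 is invertible modulo 107. Euclid's algorithm: 107 = 1·56 + 51, 56 = 1·51 + 5, 51 = 10·5 + 1; back-substituting gives 1 = 86·56 − 45·107, so 56⁻¹ ≡ 86 (mod 107).
Then y ↦ 86(y − 14) is a two-sided inverse to ψ, so every y ∈ ℤ_{107} has a preimage.
Thus ψ is surjective.
Since ψ is surjective, we compute ψ⁻¹(6): solve 56x + 14 ≡ 6 (mod 107), i.e. 56x ≡ 99 (mod 107).
Multiplying by 56⁻¹ = 86 gives x ≡ 86·99 = 8514 = 79·107 + 61 ≡ 61 (mod 107).
Check: ψ(61) = 56·61 + 14 = 3430 = 32·107 + 6 ≡ 6 (mod 107).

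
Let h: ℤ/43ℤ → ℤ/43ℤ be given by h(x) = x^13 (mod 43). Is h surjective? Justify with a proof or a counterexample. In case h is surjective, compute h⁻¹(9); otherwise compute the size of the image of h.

15

Since 43 is prime, the nonzero elements of ℤ/43ℤ form a cyclic group of order 42.
As gcd(13, 42) = 1, raising to the 13th power is a bijection on this group: if u^13 ≡ v^13 then (uv^{−1})^13 = 1, and the only element of order dividing gcd(13, 42) = 1 is 1, so u = v.
With h(0) = 0 this makes h injective on all of ℤ/43ℤ, hence bijective (finite equal-size domain and codomain). In particular h is surjective.
Since h is surjective, we find the preimage of 9. The inverse of x ↦ x^13 on (ℤ/43ℤ)^× is x ↦ x^13, because 13·13 = 169 = 4·42 + 1 ≡ 1 (mod 42) and x^{42} = 1 for x ≠ 0 (Fermat). So h⁻¹(9) = 9^13 mod 43.
Repeated squaring mod 43: 9^1 ≡ 9, 9^2 ≡ 9² = 81 ≡ 38, 9^4 ≡ 38² = 1444 ≡ 25, 9^8 ≡ 25² = 625 ≡ 23. Since 13 = 8 + 4 + 1, 9^13 ≡ 23·25·9: 23·25 = 575 ≡ 16, then 16·9 = 144 ≡ 15. So 9^13 ≡ 15 (mod 43).
Hence h⁻¹(9) = 15.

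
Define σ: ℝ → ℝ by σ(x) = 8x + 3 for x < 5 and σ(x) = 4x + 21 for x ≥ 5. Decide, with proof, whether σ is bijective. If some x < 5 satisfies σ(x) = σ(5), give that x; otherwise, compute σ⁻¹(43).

19/4

Both pieces are strictly increasing (slopes 8 and 4), so each is injective on its own interval.
The left piece maps (−∞, 5) onto (−∞, 43); the right piece maps [5, ∞) onto [41, ∞).
These images overlap. In particular σ(5) = 41 (right piece), and solving 8x + 3 = 41 on the left piece gives x = 19/4 < 5.
So σ(19/4) = σ(5) with 19/4 ≠ 5, and σ is not injective, hence not bijective. This x = 19/4 is the requested value below 5.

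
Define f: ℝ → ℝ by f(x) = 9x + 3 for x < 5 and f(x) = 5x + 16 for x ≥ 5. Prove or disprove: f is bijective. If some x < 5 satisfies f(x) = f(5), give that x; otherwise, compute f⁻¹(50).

38/9

Both pieces are strictly increasing (slopes 9 and 5), so each is injective on its own interval.
The left piece maps (−∞, 5) onto (−∞, 48); the right piece maps [5, ∞) onto [41, ∞).
These images overlap. In particular f(5) = 41 (right piece), and solving 9x + 3 = 41 on the left piece gives x = 38/9 < 5.
So f(38/9) = f(5) with 38/9 ≠ 5, and f is not injective, hence not bijective. This x = 38/9 is the requested value below 5.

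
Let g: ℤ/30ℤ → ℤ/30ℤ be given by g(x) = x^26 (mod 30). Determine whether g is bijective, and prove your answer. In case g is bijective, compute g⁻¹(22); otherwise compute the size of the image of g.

12

g(2): Repeated squaring mod 30: 2^1 ≡ 2, 2^2 ≡ 2² = 4, 2^4 ≡ 4² = 16, 2^8 ≡ 16² = 256 ≡ 16, 2^16 ≡ 16² = 256 ≡ 16. Since 26 = 16 + 8 + 2, 2^26 ≡ 16·16·4: 16·16 = 256 ≡ 16, then 16·4 = 64 ≡ 4. So 2^26 ≡ 4 (mod 30).
g(8): Repeated squaring mod 30: 8^1 ≡ 8, 8^2 ≡ 8² = 64 ≡ 4, 8^4 ≡ 4² = 16, 8^8 ≡ 16² = 256 ≡ 16, 8^16 ≡ 16² = 256 ≡ 16. Since 26 = 16 + 8 + 2, 8^26 ≡ 16·16·4: 16·16 = 256 ≡ 16, then 16·4 = 64 ≡ 4. So 8^26 ≡ 4 (mod 30).
So g(2) = g(8) = 4 while 2 ≠ 8, hence g is not injective, hence not bijective.
Since g is not bijective, we determine |image(g)|. Computing x^26 mod 30 for each x (by repeated squaring, reducing mod 30 at every step), the values g(0), g(1), …, g(29) are: 0, 1, 4, 9, 16, 25, 6, 19, 4, 21, 10, 1, 24, 19, 16, 15, 16, 19, 24, 1, 10, 21, 4, 19, 6, 25, 16, 9, 4, 1.
The distinct values are {0, 1, 4, 6, 9, 10, 15, 16, 19, 21, 24, 25}; there are 12 of them.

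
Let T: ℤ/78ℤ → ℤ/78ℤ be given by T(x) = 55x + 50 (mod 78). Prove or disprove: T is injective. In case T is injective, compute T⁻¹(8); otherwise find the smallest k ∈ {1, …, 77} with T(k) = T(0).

Suppose T(s) = T(t) in ℤ/78ℤ. Then 55s + 50 ≡ 55t + 50 (mod 78), thus 55(s − t) ≡ 0 (mod 78).
Since gcd(55, 78) = 1, 55 is invertible modulo 78, thus s − t ≡ 0 (mod 78), i.e. s = t.
Thus T is injective.
We now compute 55⁻¹ mod 78 explicitly. Euclid's algorithm: 78 = 1·55 + 23, 55 = 2·23 + 9, 23 = 2·9 + 5, 9 = 1·5 + 4, 5 = 1·4 + 1; back-substituting gives 1 = 61·55 − 43·78, so 55⁻¹ ≡ 61 (mod 78).
Since T is injective, we compute T⁻¹(8): solve 55x + 50 ≡ 8 (mod 78), i.e. 55x ≡ 36 (mod 78).
Multiplying by 55⁻¹ = 61 gives x ≡ 61·36 = 2196 = 28·78 + 12 ≡ 12 (mod 78).
Check: T(12) = 55·12 + 50 = 710 = 9·78 + 8 ≡ 8 (mod 78).

12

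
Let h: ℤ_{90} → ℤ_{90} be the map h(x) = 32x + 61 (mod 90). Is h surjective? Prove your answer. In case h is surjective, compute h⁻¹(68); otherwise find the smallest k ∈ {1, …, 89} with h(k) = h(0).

By definition, h is surjective if every y in the codomain equals h(x) for some x in the domain.
Since gcd(32, 90) = 2, we have 32x ≡ 0 (mod 2) for all x, so h(x) ≡ 1 (mod 2).
But 0 ≢ 1 (mod 2), so 0 ∈ ℤ_{90} has no preimage. Thus h is not surjective.
Since h is not surjective, we find the least positive k with h(k) = h(0): this means 32k ≡ 0 (mod 90), i.e. 90 ∣ 32k. Since gcd(32, 90) = 2, dividing through by 2 this holds exactly when 45 ∣ 16k, and as gcd(16, 45) = 1, exactly when 45 ∣ k.
The smallest positive such k is 45.

45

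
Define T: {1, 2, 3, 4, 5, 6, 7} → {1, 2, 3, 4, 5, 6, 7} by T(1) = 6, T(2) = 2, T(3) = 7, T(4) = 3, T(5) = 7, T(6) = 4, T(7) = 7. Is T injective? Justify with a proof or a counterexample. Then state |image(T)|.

5

T(3) = 7 = T(5) with 3 ≠ 5, so T is not injective.
The image of T is {2, 3, 4, 6, 7}, which has 5 elements.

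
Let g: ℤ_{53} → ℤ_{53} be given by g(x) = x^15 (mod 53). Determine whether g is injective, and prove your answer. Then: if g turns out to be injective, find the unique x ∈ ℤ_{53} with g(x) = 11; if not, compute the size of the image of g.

25

Since 53 is prime, the nonzero elements of ℤ_{53} form a cyclic group of order 52.
As gcd(15, 52) = 1, raising to the 15th power is a bijection on this group: if u^15 ≡ v^15 then (uv^{−1})^15 = 1, and the only element of order dividing gcd(15, 52) = 1 is 1, so u = v.
With g(0) = 0 this makes g injective on all of ℤ_{53}, hence bijective (finite equal-size domain and codomain). In particular g is injective.
Since g is injective, we find the preimage of 11. The inverse of x ↦ x^15 on (ℤ_{53})^× is x ↦ x^7, because 15·7 = 105 = 2·52 + 1 ≡ 1 (mod 52) and x^{52} = 1 for x ≠ 0 (Fermat). So g⁻¹(11) = 11^7 mod 53.
Repeated squaring mod 53: 11^1 ≡ 11, 11^2 ≡ 11² = 121 ≡ 15, 11^4 ≡ 15² = 225 ≡ 13. Since 7 = 4 + 2 + 1, 11^7 ≡ 13·15·11: 13·15 = 195 ≡ 36, then 36·11 = 396 ≡ 25. So 11^7 ≡ 25 (mod 53).
Hence g⁻¹(11) = 25.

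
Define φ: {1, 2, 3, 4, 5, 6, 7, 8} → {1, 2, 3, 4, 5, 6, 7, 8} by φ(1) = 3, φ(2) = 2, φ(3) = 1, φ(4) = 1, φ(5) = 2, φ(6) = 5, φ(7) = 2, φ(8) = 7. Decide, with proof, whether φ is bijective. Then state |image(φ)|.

φ(3) = 1 = φ(4) with 3 ≠ 4, so φ is not injective, hence not bijective.
The image of φ is {1, 2, 3, 5, 7}, which has 5 elements.

5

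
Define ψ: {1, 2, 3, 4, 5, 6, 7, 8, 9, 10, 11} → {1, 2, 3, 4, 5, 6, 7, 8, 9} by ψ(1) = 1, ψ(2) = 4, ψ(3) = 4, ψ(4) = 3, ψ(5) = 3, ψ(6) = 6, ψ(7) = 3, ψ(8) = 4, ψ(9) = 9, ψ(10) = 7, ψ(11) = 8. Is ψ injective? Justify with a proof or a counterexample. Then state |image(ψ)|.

7

ψ(2) = 4 = ψ(3) with 2 ≠ 3, so ψ is not injective.
The image of ψ is {1, 3, 4, 6, 7, 8, 9}, which has 7 elements.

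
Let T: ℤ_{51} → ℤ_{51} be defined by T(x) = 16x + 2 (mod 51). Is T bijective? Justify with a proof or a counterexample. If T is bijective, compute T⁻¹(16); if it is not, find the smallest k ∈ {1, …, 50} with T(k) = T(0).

Recall: T is injective when T(u) = T(v) forces u = v.
Suppose T(u) = T(v) in ℤ_{51}. Then 16u + 2 ≡ 16v + 2 (mod 51), therefore 16(u − v) ≡ 0 (mod 51).
Since gcd(16, 51) = 1, 16 is invertible modulo 51, so u − v ≡ 0 (mod 51), i.e. u = v.
We now compute 16⁻¹ mod 51 explicitly. Euclid's algorithm: 51 = 3·16 + 3, 16 = 5·3 + 1; back-substituting gives 1 = 16·16 − 5·51, so 16⁻¹ ≡ 16 (mod 51).
Then y ↦ 16(y − 2) is a two-sided inverse to T, so every y ∈ ℤ_{51} has a preimage.
Therefore T is bijective.
Since T is bijective, we find T⁻¹(16): we need 16x ≡ 16 − 2 ≡ 14 (mod 51). Using 16⁻¹ = 16: x ≡ 16·14 = 224 = 4·51 + 20, so x = 20.
Check: T(20) = 16·20 + 2 = 322 = 6·51 + 16 ≡ 16 (mod 51).

20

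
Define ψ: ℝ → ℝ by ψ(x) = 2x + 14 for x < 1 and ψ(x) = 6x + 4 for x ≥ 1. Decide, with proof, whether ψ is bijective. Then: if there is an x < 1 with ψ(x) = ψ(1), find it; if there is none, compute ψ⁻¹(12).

-2

Both pieces are strictly increasing (slopes 2 and 6), so each is injective on its own interval.
The left piece maps (−∞, 1) onto (−∞, 16); the right piece maps [1, ∞) onto [10, ∞).
These images overlap. In particular ψ(1) = 10 (right piece), and solving 2x + 14 = 10 on the left piece gives x = −2 < 1.
So ψ(−2) = ψ(1) with −2 ≠ 1, and ψ is not injective, hence not bijective. This x = −2 is the requested value below 1.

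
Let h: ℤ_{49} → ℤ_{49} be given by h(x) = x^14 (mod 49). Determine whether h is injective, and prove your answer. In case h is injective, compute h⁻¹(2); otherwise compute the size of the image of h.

h(3): Repeated squaring mod 49: 3^1 ≡ 3, 3^2 ≡ 3² = 9, 3^4 ≡ 9² = 81 ≡ 32, 3^8 ≡ 32² = 1024 ≡ 44. Since 14 = 8 + 4 + 2, 3^14 ≡ 44·32·9: 44·32 = 1408 ≡ 36, then 36·9 = 324 ≡ 30. So 3^14 ≡ 30 (mod 49).
h(4): Repeated squaring mod 49: 4^1 ≡ 4, 4^2 ≡ 4² = 16, 4^4 ≡ 16² = 256 ≡ 11, 4^8 ≡ 11² = 121 ≡ 23. Since 14 = 8 + 4 + 2, 4^14 ≡ 23·11·16: 23·11 = 253 ≡ 8, then 8·16 = 128 ≡ 30. So 4^14 ≡ 30 (mod 49).
So h(3) = h(4) = 30 while 3 ≠ 4, therefore h is not injective.
Since h is not injective, we determine |image(h)|. Computing x^14 mod 49 for each x (by repeated squaring, reducing mod 49 at every step), the values h(0), h(1), …, h(48) are: 0, 1, 18, 30, 30, 18, 1, 0, 1, 18, 30, 30, 18, 1, 0, 1, 18, 30, 30, 18, 1, 0, 1, 18, 30, 30, 18, 1, 0, 1, 18, 30, 30, 18, 1, 0, 1, 18, 30, 30, 18, 1, 0, 1, 18, 30, 30, 18, 1.
The distinct values are {0, 1, 18, 30}; there are 4 of them.

4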